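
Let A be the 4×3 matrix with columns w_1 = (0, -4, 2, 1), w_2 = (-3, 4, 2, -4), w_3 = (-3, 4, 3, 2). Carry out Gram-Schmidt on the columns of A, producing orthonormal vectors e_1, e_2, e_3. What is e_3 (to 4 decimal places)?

e_3 = (-0.2839, 0.3876, 0.3799, 0.7905)

w_1 = (0, -4, 2, 1); ‖w_1‖ = 4.5826, so e_1 = (0.0000, -0.8729, 0.4364, 0.2182).
e_1·w_2 = 0.0000·(-3) + (-0.8729)·4 + 0.4364·2 + 0.2182·(-4) = -3.4915.
u_2 = w_2 + 3.4915·e_1 = (-3.0000, 0.9524, 3.5238, -3.2381).
‖u_2‖ = 5.7280, so e_2 = (-0.5237, 0.1663, 0.6152, -0.5653).
e_1·w_3 = 0.0000·(-3) + (-0.8729)·4 + 0.4364·3 + 0.2182·2 = -1.7457; e_2·w_3 = (-0.5237)·(-3) + 0.1663·4 + 0.6152·3 + (-0.5653)·2 = 2.9513.
u_3 = w_3 + 1.7457·e_1 − 2.9513·e_2 = (-1.4543, 1.9855, 1.9463, 4.0493).
‖u_3‖ = 5.1227, so e_3 = (-0.2839, 0.3876, 0.3799, 0.7905).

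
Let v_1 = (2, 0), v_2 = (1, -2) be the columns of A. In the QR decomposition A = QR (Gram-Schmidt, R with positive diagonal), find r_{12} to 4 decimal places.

v_1 = (2, 0); ‖v_1‖ = 2.0000, so q_1 = (1.0000, 0.0000).
r_{12} = q_1·v_2 = 1.0000.

r_{12} = 1.0000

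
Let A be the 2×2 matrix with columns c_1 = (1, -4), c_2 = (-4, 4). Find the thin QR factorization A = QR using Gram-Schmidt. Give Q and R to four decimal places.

Q = [[0.2425, -0.9701], [-0.9701, -0.2425]], R = [[4.1231, -4.8507], [0.0000, 2.9104]]

c_1 = (1, -4); ‖c_1‖ = 4.1231, so e_1 = (0.2425, -0.9701).
e_1·c_2 = 0.2425·(-4) + (-0.9701)·4 = -4.8507.
u_2 = c_2 + 4.8507·e_1 = (-2.8235, -0.7059).
‖u_2‖ = 2.9104, so e_2 = (-0.9701, -0.2425).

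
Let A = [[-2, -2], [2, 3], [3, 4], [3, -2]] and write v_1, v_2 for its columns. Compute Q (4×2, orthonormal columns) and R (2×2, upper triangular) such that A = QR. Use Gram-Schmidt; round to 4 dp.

v_1 = (-2, 2, 3, 3); ‖v_1‖ = 5.0990, so e_1 = (-0.3922, 0.3922, 0.5883, 0.5883).
e_1·v_2 = (-0.3922)·(-2) + 0.3922·3 + 0.5883·4 + 0.5883·(-2) = 3.1379.
u_2 = v_2 − 3.1379·e_1 = (-0.7692, 1.7692, 2.1538, -3.8462).
‖u_2‖ = 4.8118, so e_2 = (-0.1599, 0.3677, 0.4476, -0.7993).

Q = [[-0.3922, -0.1599], [0.3922, 0.3677], [0.5883, 0.4476], [0.5883, -0.7993]], R = [[5.0990, 3.1379], [0.0000, 4.8118]]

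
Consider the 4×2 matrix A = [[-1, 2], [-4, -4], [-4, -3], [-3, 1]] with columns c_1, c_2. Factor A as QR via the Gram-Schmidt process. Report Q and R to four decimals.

c_1 = (-1, -4, -4, -3); ‖c_1‖ = 6.4807, so q_1 = (-0.1543, -0.6172, -0.6172, -0.4629).
q_1·c_2 = (-0.1543)·2 + (-0.6172)·(-4) + (-0.6172)·(-3) + (-0.4629)·1 = 3.5490.
u_2 = c_2 − 3.5490·q_1 = (2.5476, -1.8095, -0.8095, 2.6429).
‖u_2‖ = 4.1719, so q_2 = (0.6107, -0.4337, -0.1940, 0.6335).

Q = [[-0.1543, 0.6107], [-0.6172, -0.4337], [-0.6172, -0.1940], [-0.4629, 0.6335]], R = [[6.4807, 3.5490], [0.0000, 4.1719]]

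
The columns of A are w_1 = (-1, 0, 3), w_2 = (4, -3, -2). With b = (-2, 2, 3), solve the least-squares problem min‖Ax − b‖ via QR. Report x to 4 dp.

x = (0.6263, -0.4737)

w_1 = (-1, 0, 3); ‖w_1‖ = 3.1623, so q_1 = (-0.3162, 0.0000, 0.9487).
q_1·w_2 = (-0.3162)·4 + 0.0000·(-3) + 0.9487·(-2) = -3.1623.
u_2 = w_2 + 3.1623·q_1 = (3.0000, -3.0000, 1.0000).
‖u_2‖ = 4.3589, so q_2 = (0.6882, -0.6882, 0.2294).
Qᵀb = (3.4785, -2.0647).
Back-substitute: x_2 = -2.0647/4.3589 = -0.4737.
x_1 = (3.4785 + 3.1623·(-0.4737))/3.1623 = 0.6263.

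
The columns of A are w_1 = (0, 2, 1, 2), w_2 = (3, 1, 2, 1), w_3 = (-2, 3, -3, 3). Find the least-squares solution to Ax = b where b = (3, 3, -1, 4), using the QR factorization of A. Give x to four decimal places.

x = (-0.9762, 1.8095, 1.2143)

w_1 = (0, 2, 1, 2); ‖w_1‖ = 3.0000, so e_1 = (0.0000, 0.6667, 0.3333, 0.6667).
e_1·w_2 = 0.0000·3 + 0.6667·1 + 0.3333·2 + 0.6667·1 = 2.0000.
u_2 = w_2 − 2.0000·e_1 = (3.0000, -0.3333, 1.3333, -0.3333).
‖u_2‖ = 3.3166, so e_2 = (0.9045, -0.1005, 0.4020, -0.1005).
e_1·w_3 = 0.0000·(-2) + 0.6667·3 + 0.3333·(-3) + 0.6667·3 = 3.0000; e_2·w_3 = 0.9045·(-2) + (-0.1005)·3 + 0.4020·(-3) + (-0.1005)·3 = -3.6181.
u_3 = w_3 − 3.0000·e_1 + 3.6181·e_2 = (1.2727, 0.6364, -2.5455, 0.6364).
‖u_3‖ = 2.9848, so e_3 = (0.4264, 0.2132, -0.8528, 0.2132).
Qᵀb = (4.3333, 1.6081, 3.6244).
Back-substitute: x_3 = 3.6244/2.9848 = 1.2143.
x_2 = (1.6081 + 3.6181·1.2143)/3.3166 = 1.8095.
x_1 = (4.3333 − 2.0000·1.8095 − 3.0000·1.2143)/3.0000 = -0.9762.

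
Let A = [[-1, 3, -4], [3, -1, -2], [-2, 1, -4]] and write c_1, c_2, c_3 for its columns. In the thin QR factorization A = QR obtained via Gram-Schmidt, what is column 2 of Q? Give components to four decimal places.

q_2 = (0.9578, 0.2817, -0.0563)

c_1 = (-1, 3, -2); ‖c_1‖ = 3.7417, so q_1 = (-0.2673, 0.8018, -0.5345).
q_1·c_2 = (-0.2673)·3 + 0.8018·(-1) + (-0.5345)·1 = -2.1381.
u_2 = c_2 + 2.1381·q_1 = (2.4286, 0.7143, -0.1429).
‖u_2‖ = 2.5355, so q_2 = (0.9578, 0.2817, -0.0563).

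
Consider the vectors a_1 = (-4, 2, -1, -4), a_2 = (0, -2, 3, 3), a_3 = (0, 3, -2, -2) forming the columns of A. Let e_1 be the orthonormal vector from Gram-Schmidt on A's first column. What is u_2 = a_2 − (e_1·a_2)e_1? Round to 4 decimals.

u_2 = (-2.0541, -0.9730, 2.4865, 0.9459)

e_1 = a_1/‖a_1‖ = (-4, 2, -1, -4)/6.0828 = (-0.6576, 0.3288, -0.1644, -0.6576).
r_{12} = e_1·a_2 = -3.1236.
u_2 = a_2 + 3.1236·e_1 = (-2.0541, -0.9730, 2.4865, 0.9459).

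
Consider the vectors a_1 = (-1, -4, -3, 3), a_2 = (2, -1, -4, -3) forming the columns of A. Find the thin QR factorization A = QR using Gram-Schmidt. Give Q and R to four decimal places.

e_1 = a_1/‖a_1‖ = (-1, -4, -3, 3)/5.9161 = (-0.1690, -0.6761, -0.5071, 0.5071).
r_{12} = e_1·a_2 = 0.8452.
u_2 = a_2 − 0.8452·e_1 = (2.1429, -0.4286, -3.5714, -3.4286).
‖u_2‖ = 5.4116, so e_2 = (0.3960, -0.0792, -0.6600, -0.6336).

Q = [[-0.1690, 0.3960], [-0.6761, -0.0792], [-0.5071, -0.6600], [0.5071, -0.6336]], R = [[5.9161, 0.8452], [0.0000, 5.4116]]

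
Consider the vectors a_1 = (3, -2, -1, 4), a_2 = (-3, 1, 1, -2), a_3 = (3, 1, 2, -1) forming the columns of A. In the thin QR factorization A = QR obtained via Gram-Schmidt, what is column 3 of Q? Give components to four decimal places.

a_1 = (3, -2, -1, 4); ‖a_1‖ = 5.4772, so q_1 = (0.5477, -0.3651, -0.1826, 0.7303).
q_1·a_2 = 0.5477·(-3) + (-0.3651)·1 + (-0.1826)·1 + 0.7303·(-2) = -3.6515.
u_2 = a_2 + 3.6515·q_1 = (-1.0000, -0.3333, 0.3333, 0.6667).
‖u_2‖ = 1.2910, so q_2 = (-0.7746, -0.2582, 0.2582, 0.5164).
q_1·a_3 = 0.5477·3 + (-0.3651)·1 + (-0.1826)·2 + 0.7303·(-1) = 0.1826; q_2·a_3 = (-0.7746)·3 + (-0.2582)·1 + 0.2582·2 + 0.5164·(-1) = -2.5820.
u_3 = a_3 − 0.1826·q_1 + 2.5820·q_2 = (0.9000, 0.4000, 2.7000, 0.2000).
‖u_3‖ = 2.8810, so q_3 = (0.3124, 0.1388, 0.9372, 0.0694).

q_3 = (0.3124, 0.1388, 0.9372, 0.0694)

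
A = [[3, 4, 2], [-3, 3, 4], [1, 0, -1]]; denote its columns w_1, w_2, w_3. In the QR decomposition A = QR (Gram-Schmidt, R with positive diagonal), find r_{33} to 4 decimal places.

r_{33} = 0.5096

q_1 = w_1/‖w_1‖ = (3, -3, 1)/4.3589 = (0.6882, -0.6882, 0.2294).
r_{12} = q_1·w_2 = 0.6882.
u_2 = w_2 − 0.6882·q_1 = (3.5263, 3.4737, -0.1579).
‖u_2‖ = 4.9524, so q_2 = (0.7120, 0.7014, -0.0319).
r_{13} = q_1·w_3 = -1.6059; r_{23} = q_2·w_3 = 4.2616.
u_3 = w_3 + 1.6059·q_1 − 4.2616·q_2 = (0.0708, -0.0944, -0.4957).
r_{33} = ‖u_3‖ = 0.5096.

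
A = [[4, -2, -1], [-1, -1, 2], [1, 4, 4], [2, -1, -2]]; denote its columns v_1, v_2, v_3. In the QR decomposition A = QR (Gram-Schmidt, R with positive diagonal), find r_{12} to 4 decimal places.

r_{12} = -1.0660

v_1 = (4, -1, 1, 2); ‖v_1‖ = 4.6904, so q_1 = (0.8528, -0.2132, 0.2132, 0.4264).
r_{12} = q_1·v_2 = -1.0660.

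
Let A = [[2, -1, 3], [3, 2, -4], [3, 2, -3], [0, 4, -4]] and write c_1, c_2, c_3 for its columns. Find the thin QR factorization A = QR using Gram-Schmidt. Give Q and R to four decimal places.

Q = [[0.4264, -0.4221, 0.7674], [0.6396, 0.1407, -0.4556], [0.6396, 0.1407, -0.0560], [0.0000, 0.8844, 0.4476]], R = [[4.6904, 2.1320, -3.1980], [0.0000, 4.5227, -5.7890], [0.0000, 0.0000, 2.5020]]

q_1 = c_1/‖c_1‖ = (2, 3, 3, 0)/4.6904 = (0.4264, 0.6396, 0.6396, 0.0000).
r_{12} = q_1·c_2 = 2.1320.
u_2 = c_2 − 2.1320·q_1 = (-1.9091, 0.6364, 0.6364, 4.0000).
‖u_2‖ = 4.5227, so q_2 = (-0.4221, 0.1407, 0.1407, 0.8844).
r_{13} = q_1·c_3 = -3.1980; r_{23} = q_2·c_3 = -5.7890.
u_3 = c_3 + 3.1980·q_1 + 5.7890·q_2 = (1.9200, -1.1400, -0.1400, 1.1200).
‖u_3‖ = 2.5020, so q_3 = (0.7674, -0.4556, -0.0560, 0.4476).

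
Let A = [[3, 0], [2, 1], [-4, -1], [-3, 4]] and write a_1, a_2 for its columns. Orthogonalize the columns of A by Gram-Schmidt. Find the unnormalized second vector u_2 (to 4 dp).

a_1 = (3, 2, -4, -3); ‖a_1‖ = 6.1644, so q_1 = (0.4867, 0.3244, -0.6489, -0.4867).
q_1·a_2 = 0.4867·0 + 0.3244·1 + (-0.6489)·(-1) + (-0.4867)·4 = -0.9733.
u_2 = a_2 + 0.9733·q_1 = (0.4737, 1.3158, -1.6316, 3.5263).

u_2 = (0.4737, 1.3158, -1.6316, 3.5263)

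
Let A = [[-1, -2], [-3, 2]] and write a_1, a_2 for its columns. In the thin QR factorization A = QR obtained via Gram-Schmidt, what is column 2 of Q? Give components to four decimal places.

a_1 = (-1, -3); ‖a_1‖ = 3.1623, so q_1 = (-0.3162, -0.9487).
q_1·a_2 = (-0.3162)·(-2) + (-0.9487)·2 = -1.2649.
u_2 = a_2 + 1.2649·q_1 = (-2.4000, 0.8000).
‖u_2‖ = 2.5298, so q_2 = (-0.9487, 0.3162).

q_2 = (-0.9487, 0.3162)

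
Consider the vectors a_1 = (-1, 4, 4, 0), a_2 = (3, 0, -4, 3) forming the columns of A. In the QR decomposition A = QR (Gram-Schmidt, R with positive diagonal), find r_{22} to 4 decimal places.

r_{22} = 4.8021

q_1 = a_1/‖a_1‖ = (-1, 4, 4, 0)/5.7446 = (-0.1741, 0.6963, 0.6963, 0.0000).
r_{12} = q_1·a_2 = -3.3075.
u_2 = a_2 + 3.3075·q_1 = (2.4242, 2.3030, -1.6970, 3.0000).
r_{22} = ‖u_2‖ = 4.8021.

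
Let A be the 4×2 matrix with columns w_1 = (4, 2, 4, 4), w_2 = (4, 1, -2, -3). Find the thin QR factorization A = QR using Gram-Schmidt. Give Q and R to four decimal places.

w_1 = (4, 2, 4, 4); ‖w_1‖ = 7.2111, so q_1 = (0.5547, 0.2774, 0.5547, 0.5547).
q_1·w_2 = 0.5547·4 + 0.2774·1 + 0.5547·(-2) + 0.5547·(-3) = -0.2774.
u_2 = w_2 + 0.2774·q_1 = (4.1538, 1.0769, -1.8462, -2.8462).
‖u_2‖ = 5.4702, so q_2 = (0.7594, 0.1969, -0.3375, -0.5203).

Q = [[0.5547, 0.7594], [0.2774, 0.1969], [0.5547, -0.3375], [0.5547, -0.5203]], R = [[7.2111, -0.2774], [0.0000, 5.4702]]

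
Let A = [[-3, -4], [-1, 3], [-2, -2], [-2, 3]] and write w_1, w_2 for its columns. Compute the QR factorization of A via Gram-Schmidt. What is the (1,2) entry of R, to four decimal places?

r_{12} = 1.6499

q_1 = w_1/‖w_1‖ = (-3, -1, -2, -2)/4.2426 = (-0.7071, -0.2357, -0.4714, -0.4714).
r_{12} = q_1·w_2 = 1.6499.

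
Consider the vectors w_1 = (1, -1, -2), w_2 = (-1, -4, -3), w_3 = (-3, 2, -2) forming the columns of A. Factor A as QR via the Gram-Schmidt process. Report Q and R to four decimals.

w_1 = (1, -1, -2); ‖w_1‖ = 2.4495, so q_1 = (0.4082, -0.4082, -0.8165).
q_1·w_2 = 0.4082·(-1) + (-0.4082)·(-4) + (-0.8165)·(-3) = 3.6742.
u_2 = w_2 − 3.6742·q_1 = (-2.5000, -2.5000, 0.0000).
‖u_2‖ = 3.5355, so q_2 = (-0.7071, -0.7071, 0.0000).
q_1·w_3 = 0.4082·(-3) + (-0.4082)·2 + (-0.8165)·(-2) = -0.4082; q_2·w_3 = (-0.7071)·(-3) + (-0.7071)·2 + 0.0000·(-2) = 0.7071.
u_3 = w_3 + 0.4082·q_1 − 0.7071·q_2 = (-2.3333, 2.3333, -2.3333).
‖u_3‖ = 4.0415, so q_3 = (-0.5774, 0.5774, -0.5774).

Q = [[0.4082, -0.7071, -0.5774], [-0.4082, -0.7071, 0.5774], [-0.8165, 0.0000, -0.5774]], R = [[2.4495, 3.6742, -0.4082], [0.0000, 3.5355, 0.7071], [0.0000, 0.0000, 4.0415]]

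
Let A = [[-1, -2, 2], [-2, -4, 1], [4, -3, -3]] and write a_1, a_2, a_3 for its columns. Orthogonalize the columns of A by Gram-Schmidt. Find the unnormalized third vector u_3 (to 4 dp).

a_1 = (-1, -2, 4); ‖a_1‖ = 4.5826, so q_1 = (-0.2182, -0.4364, 0.8729).
q_1·a_2 = (-0.2182)·(-2) + (-0.4364)·(-4) + 0.8729·(-3) = -0.4364.
u_2 = a_2 + 0.4364·q_1 = (-2.0952, -4.1905, -2.6190).
‖u_2‖ = 5.3675, so q_2 = (-0.3904, -0.7807, -0.4880).
q_1·a_3 = (-0.2182)·2 + (-0.4364)·1 + 0.8729·(-3) = -3.4915; q_2·a_3 = (-0.3904)·2 + (-0.7807)·1 + (-0.4880)·(-3) = -0.0976.
u_3 = a_3 + 3.4915·q_1 + 0.0976·q_2 = (1.2000, -0.6000, 0.0000).

u_3 = (1.2000, -0.6000, 0.0000)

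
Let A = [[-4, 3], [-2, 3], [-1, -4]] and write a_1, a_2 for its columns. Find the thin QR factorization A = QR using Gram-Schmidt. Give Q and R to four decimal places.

a_1 = (-4, -2, -1); ‖a_1‖ = 4.5826, so e_1 = (-0.8729, -0.4364, -0.2182).
e_1·a_2 = (-0.8729)·3 + (-0.4364)·3 + (-0.2182)·(-4) = -3.0551.
u_2 = a_2 + 3.0551·e_1 = (0.3333, 1.6667, -4.6667).
‖u_2‖ = 4.9666, so e_2 = (0.0671, 0.3356, -0.9396).

Q = [[-0.8729, 0.0671], [-0.4364, 0.3356], [-0.2182, -0.9396]], R = [[4.5826, -3.0551], [0.0000, 4.9666]]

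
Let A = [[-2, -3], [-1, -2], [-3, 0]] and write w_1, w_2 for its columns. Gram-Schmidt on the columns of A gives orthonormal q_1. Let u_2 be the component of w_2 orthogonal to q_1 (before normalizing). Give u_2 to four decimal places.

w_1 = (-2, -1, -3); ‖w_1‖ = 3.7417, so q_1 = (-0.5345, -0.2673, -0.8018).
q_1·w_2 = (-0.5345)·(-3) + (-0.2673)·(-2) + (-0.8018)·0 = 2.1381.
u_2 = w_2 − 2.1381·q_1 = (-1.8571, -1.4286, 1.7143).

u_2 = (-1.8571, -1.4286, 1.7143)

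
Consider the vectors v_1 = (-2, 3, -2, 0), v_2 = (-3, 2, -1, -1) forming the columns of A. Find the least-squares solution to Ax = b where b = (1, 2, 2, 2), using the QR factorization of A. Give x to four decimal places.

v_1 = (-2, 3, -2, 0); ‖v_1‖ = 4.1231, so q_1 = (-0.4851, 0.7276, -0.4851, 0.0000).
q_1·v_2 = (-0.4851)·(-3) + 0.7276·2 + (-0.4851)·(-1) + 0.0000·(-1) = 3.3955.
u_2 = v_2 − 3.3955·q_1 = (-1.3529, -0.4706, 0.6471, -1.0000).
‖u_2‖ = 1.8630, so q_2 = (-0.7262, -0.2526, 0.3473, -0.5368).
Qᵀb = (0.0000, -1.6103).
Back-substitute: x_2 = -1.6103/1.8630 = -0.8644.
x_1 = (0.0000 − 3.3955·(-0.8644))/4.1231 = 0.7119.

x = (0.7119, -0.8644)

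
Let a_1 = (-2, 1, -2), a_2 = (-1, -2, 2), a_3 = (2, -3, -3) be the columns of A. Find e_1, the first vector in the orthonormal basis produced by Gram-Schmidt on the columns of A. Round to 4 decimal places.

e_1 = (-0.6667, 0.3333, -0.6667)

a_1 = (-2, 1, -2); ‖a_1‖ = 3.0000, so e_1 = (-0.6667, 0.3333, -0.6667).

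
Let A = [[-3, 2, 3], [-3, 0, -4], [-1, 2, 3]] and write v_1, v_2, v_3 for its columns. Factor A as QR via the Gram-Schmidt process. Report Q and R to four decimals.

Q = [[-0.6882, 0.3424, 0.6396], [-0.6882, -0.5869, -0.4264], [-0.2294, 0.7337, -0.6396]], R = [[4.3589, -1.8353, 0.0000], [0.0000, 2.1521, 5.5759], [0.0000, 0.0000, 1.7056]]

v_1 = (-3, -3, -1); ‖v_1‖ = 4.3589, so q_1 = (-0.6882, -0.6882, -0.2294).
q_1·v_2 = (-0.6882)·2 + (-0.6882)·0 + (-0.2294)·2 = -1.8353.
u_2 = v_2 + 1.8353·q_1 = (0.7368, -1.2632, 1.5789).
‖u_2‖ = 2.1521, so q_2 = (0.3424, -0.5869, 0.7337).
q_1·v_3 = (-0.6882)·3 + (-0.6882)·(-4) + (-0.2294)·3 = 0.0000; q_2·v_3 = 0.3424·3 + (-0.5869)·(-4) + 0.7337·3 = 5.5759.
u_3 = v_3 + 0.0000·q_1 − 5.5759·q_2 = (1.0909, -0.7273, -1.0909).
‖u_3‖ = 1.7056, so q_3 = (0.6396, -0.4264, -0.6396).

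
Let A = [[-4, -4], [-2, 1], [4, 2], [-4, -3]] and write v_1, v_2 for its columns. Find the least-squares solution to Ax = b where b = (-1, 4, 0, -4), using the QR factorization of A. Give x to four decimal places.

v_1 = (-4, -2, 4, -4); ‖v_1‖ = 7.2111, so q_1 = (-0.5547, -0.2774, 0.5547, -0.5547).
q_1·v_2 = (-0.5547)·(-4) + (-0.2774)·1 + 0.5547·2 + (-0.5547)·(-3) = 4.7150.
u_2 = v_2 − 4.7150·q_1 = (-1.3846, 2.3077, -0.6154, -0.3846).
‖u_2‖ = 2.7873, so q_2 = (-0.4968, 0.8279, -0.2208, -0.1380).
Qᵀb = (1.6641, 4.3604).
Back-substitute: x_2 = 4.3604/2.7873 = 1.5644.
x_1 = (1.6641 − 4.7150·1.5644)/7.2111 = -0.7921.

x = (-0.7921, 1.5644)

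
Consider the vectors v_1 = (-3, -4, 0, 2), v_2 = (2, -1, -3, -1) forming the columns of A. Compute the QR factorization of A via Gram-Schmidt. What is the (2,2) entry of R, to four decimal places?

r_{22} = 3.8011

v_1 = (-3, -4, 0, 2); ‖v_1‖ = 5.3852, so q_1 = (-0.5571, -0.7428, 0.0000, 0.3714).
q_1·v_2 = (-0.5571)·2 + (-0.7428)·(-1) + 0.0000·(-3) + 0.3714·(-1) = -0.7428.
u_2 = v_2 + 0.7428·q_1 = (1.5862, -1.5517, -3.0000, -0.7241).
r_{22} = ‖u_2‖ = 3.8011.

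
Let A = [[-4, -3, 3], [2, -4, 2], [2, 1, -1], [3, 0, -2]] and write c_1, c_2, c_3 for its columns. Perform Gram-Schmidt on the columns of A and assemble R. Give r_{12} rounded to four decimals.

r_{12} = 1.0445

c_1 = (-4, 2, 2, 3); ‖c_1‖ = 5.7446, so e_1 = (-0.6963, 0.3482, 0.3482, 0.5222).
r_{12} = e_1·c_2 = 1.0445.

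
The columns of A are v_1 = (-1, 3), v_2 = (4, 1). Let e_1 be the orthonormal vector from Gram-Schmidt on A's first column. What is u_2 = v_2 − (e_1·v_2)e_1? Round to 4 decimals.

v_1 = (-1, 3); ‖v_1‖ = 3.1623, so e_1 = (-0.3162, 0.9487).
e_1·v_2 = (-0.3162)·4 + 0.9487·1 = -0.3162.
u_2 = v_2 + 0.3162·e_1 = (3.9000, 1.3000).

u_2 = (3.9000, 1.3000)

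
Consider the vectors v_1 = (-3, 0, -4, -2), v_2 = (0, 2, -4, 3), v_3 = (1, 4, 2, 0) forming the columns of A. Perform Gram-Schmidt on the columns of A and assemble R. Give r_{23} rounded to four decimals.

q_1 = v_1/‖v_1‖ = (-3, 0, -4, -2)/5.3852 = (-0.5571, 0.0000, -0.7428, -0.3714).
r_{12} = q_1·v_2 = 1.8570.
u_2 = v_2 − 1.8570·q_1 = (1.0345, 2.0000, -2.6207, 3.6897).
‖u_2‖ = 5.0549, so q_2 = (0.2047, 0.3957, -0.5184, 0.7299).
r_{23} = q_2·v_3 = 0.7504.

r_{23} = 0.7504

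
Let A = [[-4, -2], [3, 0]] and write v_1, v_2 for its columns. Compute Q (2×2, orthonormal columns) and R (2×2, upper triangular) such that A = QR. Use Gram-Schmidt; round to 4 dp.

Q = [[-0.8000, -0.6000], [0.6000, -0.8000]], R = [[5.0000, 1.6000], [0.0000, 1.2000]]

e_1 = v_1/‖v_1‖ = (-4, 3)/5.0000 = (-0.8000, 0.6000).
r_{12} = e_1·v_2 = 1.6000.
u_2 = v_2 − 1.6000·e_1 = (-0.7200, -0.9600).
‖u_2‖ = 1.2000, so e_2 = (-0.6000, -0.8000).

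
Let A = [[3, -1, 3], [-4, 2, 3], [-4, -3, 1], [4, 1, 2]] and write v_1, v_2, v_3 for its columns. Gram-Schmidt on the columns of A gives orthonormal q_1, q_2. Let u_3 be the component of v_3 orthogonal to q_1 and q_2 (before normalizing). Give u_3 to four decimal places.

v_1 = (3, -4, -4, 4); ‖v_1‖ = 7.5498, so q_1 = (0.3974, -0.5298, -0.5298, 0.5298).
q_1·v_2 = 0.3974·(-1) + (-0.5298)·2 + (-0.5298)·(-3) + 0.5298·1 = 0.6623.
u_2 = v_2 − 0.6623·q_1 = (-1.2632, 2.3509, -2.6491, 0.6491).
‖u_2‖ = 3.8159, so q_2 = (-0.3310, 0.6161, -0.6942, 0.1701).
q_1·v_3 = 0.3974·3 + (-0.5298)·3 + (-0.5298)·1 + 0.5298·2 = 0.1325; q_2·v_3 = (-0.3310)·3 + 0.6161·3 + (-0.6942)·1 + 0.1701·2 = 0.5011.
u_3 = v_3 − 0.1325·q_1 − 0.5011·q_2 = (3.1133, 2.7614, 1.4181, 1.8446).

u_3 = (3.1133, 2.7614, 1.4181, 1.8446)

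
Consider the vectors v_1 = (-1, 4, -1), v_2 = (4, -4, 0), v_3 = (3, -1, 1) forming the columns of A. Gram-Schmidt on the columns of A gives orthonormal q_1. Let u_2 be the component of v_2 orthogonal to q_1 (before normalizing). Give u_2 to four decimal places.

u_2 = (2.8889, 0.4444, -1.1111)

v_1 = (-1, 4, -1); ‖v_1‖ = 4.2426, so q_1 = (-0.2357, 0.9428, -0.2357).
q_1·v_2 = (-0.2357)·4 + 0.9428·(-4) + (-0.2357)·0 = -4.7140.
u_2 = v_2 + 4.7140·q_1 = (2.8889, 0.4444, -1.1111).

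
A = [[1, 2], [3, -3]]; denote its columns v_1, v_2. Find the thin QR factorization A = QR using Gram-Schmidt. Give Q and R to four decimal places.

Q = [[0.3162, 0.9487], [0.9487, -0.3162]], R = [[3.1623, -2.2136], [0.0000, 2.8460]]

v_1 = (1, 3); ‖v_1‖ = 3.1623, so e_1 = (0.3162, 0.9487).
e_1·v_2 = 0.3162·2 + 0.9487·(-3) = -2.2136.
u_2 = v_2 + 2.2136·e_1 = (2.7000, -0.9000).
‖u_2‖ = 2.8460, so e_2 = (0.9487, -0.3162).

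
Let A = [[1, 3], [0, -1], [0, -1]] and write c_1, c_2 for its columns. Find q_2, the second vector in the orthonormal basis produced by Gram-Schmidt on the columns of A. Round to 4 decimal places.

q_2 = (0.0000, -0.7071, -0.7071)

c_1 = (1, 0, 0); ‖c_1‖ = 1.0000, so q_1 = (1.0000, 0.0000, 0.0000).
q_1·c_2 = 1.0000·3 + 0.0000·(-1) + 0.0000·(-1) = 3.0000.
u_2 = c_2 − 3.0000·q_1 = (0.0000, -1.0000, -1.0000).
‖u_2‖ = 1.4142, so q_2 = (0.0000, -0.7071, -0.7071).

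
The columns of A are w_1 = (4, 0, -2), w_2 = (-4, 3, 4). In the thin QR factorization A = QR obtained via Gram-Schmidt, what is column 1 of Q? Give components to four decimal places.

w_1 = (4, 0, -2); ‖w_1‖ = 4.4721, so q_1 = (0.8944, 0.0000, -0.4472).

q_1 = (0.8944, 0.0000, -0.4472)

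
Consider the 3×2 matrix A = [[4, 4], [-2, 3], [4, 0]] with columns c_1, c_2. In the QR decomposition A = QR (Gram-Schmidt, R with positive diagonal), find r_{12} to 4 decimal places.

r_{12} = 1.6667

e_1 = c_1/‖c_1‖ = (4, -2, 4)/6.0000 = (0.6667, -0.3333, 0.6667).
r_{12} = e_1·c_2 = 1.6667.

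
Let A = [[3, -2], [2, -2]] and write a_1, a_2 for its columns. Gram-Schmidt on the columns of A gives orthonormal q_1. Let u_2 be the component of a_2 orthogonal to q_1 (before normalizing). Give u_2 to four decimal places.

u_2 = (0.3077, -0.4615)

a_1 = (3, 2); ‖a_1‖ = 3.6056, so q_1 = (0.8321, 0.5547).
q_1·a_2 = 0.8321·(-2) + 0.5547·(-2) = -2.7735.
u_2 = a_2 + 2.7735·q_1 = (0.3077, -0.4615).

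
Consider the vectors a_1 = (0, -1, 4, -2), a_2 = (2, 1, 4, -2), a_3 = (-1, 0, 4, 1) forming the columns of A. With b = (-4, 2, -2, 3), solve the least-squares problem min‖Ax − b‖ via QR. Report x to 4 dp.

q_1 = a_1/‖a_1‖ = (0, -1, 4, -2)/4.5826 = (0.0000, -0.2182, 0.8729, -0.4364).
r_{12} = q_1·a_2 = 4.1461.
u_2 = a_2 − 4.1461·q_1 = (2.0000, 1.9048, 0.3810, -0.1905).
‖u_2‖ = 2.7946, so q_2 = (0.7157, 0.6816, 0.1363, -0.0682).
r_{13} = q_1·a_3 = 3.0551; r_{23} = q_2·a_3 = -0.2386.
u_3 = a_3 − 3.0551·q_1 + 0.2386·q_2 = (-0.8293, 0.8293, 1.3659, 2.3171).
‖u_3‖ = 2.9342, so q_3 = (-0.2826, 0.2826, 0.4655, 0.7897).
Qᵀb = (-3.4915, -1.9766, 3.1337).
Back-substitute: x_3 = 3.1337/2.9342 = 1.0680.
x_2 = (-1.9766 + 0.2386·1.0680)/2.7946 = -0.6161.
x_1 = (-3.4915 − 4.1461·(-0.6161) − 3.0551·1.0680)/4.5826 = -0.9164.

x = (-0.9164, -0.6161, 1.0680)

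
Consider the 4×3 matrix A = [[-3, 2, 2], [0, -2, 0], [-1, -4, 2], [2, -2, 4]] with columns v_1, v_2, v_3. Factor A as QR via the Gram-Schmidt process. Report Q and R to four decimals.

e_1 = v_1/‖v_1‖ = (-3, 0, -1, 2)/3.7417 = (-0.8018, 0.0000, -0.2673, 0.5345).
r_{12} = e_1·v_2 = -1.6036.
u_2 = v_2 + 1.6036·e_1 = (0.7143, -2.0000, -4.4286, -1.1429).
‖u_2‖ = 5.0427, so e_2 = (0.1416, -0.3966, -0.8782, -0.2266).
r_{13} = e_1·v_3 = 0.0000; r_{23} = e_2·v_3 = -2.3797.
u_3 = v_3 + 0.0000·e_1 + 2.3797·e_2 = (2.3371, -0.9438, -0.0899, 3.4607).
‖u_3‖ = 4.2822, so e_3 = (0.5458, -0.2204, -0.0210, 0.8082).

Q = [[-0.8018, 0.1416, 0.5458], [0.0000, -0.3966, -0.2204], [-0.2673, -0.8782, -0.0210], [0.5345, -0.2266, 0.8082]], R = [[3.7417, -1.6036, 0.0000], [0.0000, 5.0427, -2.3797], [0.0000, 0.0000, 4.2822]]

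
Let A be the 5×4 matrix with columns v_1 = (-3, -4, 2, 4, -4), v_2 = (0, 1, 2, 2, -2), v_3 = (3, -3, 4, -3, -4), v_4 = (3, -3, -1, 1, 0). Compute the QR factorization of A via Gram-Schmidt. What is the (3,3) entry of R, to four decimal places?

r_{33} = 7.3650

v_1 = (-3, -4, 2, 4, -4); ‖v_1‖ = 7.8102, so e_1 = (-0.3841, -0.5121, 0.2561, 0.5121, -0.5121).
e_1·v_2 = (-0.3841)·0 + (-0.5121)·1 + 0.2561·2 + 0.5121·2 + (-0.5121)·(-2) = 2.0486.
u_2 = v_2 − 2.0486·e_1 = (0.7869, 2.0492, 1.4754, 0.9508, -0.9508).
‖u_2‖ = 2.9670, so e_2 = (0.2652, 0.6906, 0.4973, 0.3205, -0.3205).
e_1·v_3 = (-0.3841)·3 + (-0.5121)·(-3) + 0.2561·4 + 0.5121·(-3) + (-0.5121)·(-4) = 1.9206; e_2·v_3 = 0.2652·3 + 0.6906·(-3) + 0.4973·4 + 0.3205·(-3) + (-0.3205)·(-4) = 1.0332.
u_3 = v_3 − 1.9206·e_1 − 1.0332·e_2 = (3.4637, -2.7300, 2.9944, -4.3147, -2.6853).
r_{33} = ‖u_3‖ = 7.3650.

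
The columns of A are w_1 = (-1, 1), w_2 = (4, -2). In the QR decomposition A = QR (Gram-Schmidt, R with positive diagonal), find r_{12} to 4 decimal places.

w_1 = (-1, 1); ‖w_1‖ = 1.4142, so q_1 = (-0.7071, 0.7071).
r_{12} = q_1·w_2 = -4.2426.

r_{12} = -4.2426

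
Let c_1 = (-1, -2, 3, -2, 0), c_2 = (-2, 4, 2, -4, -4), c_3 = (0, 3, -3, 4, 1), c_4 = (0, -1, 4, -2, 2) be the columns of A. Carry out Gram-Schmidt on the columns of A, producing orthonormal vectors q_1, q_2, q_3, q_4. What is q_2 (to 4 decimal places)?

c_1 = (-1, -2, 3, -2, 0); ‖c_1‖ = 4.2426, so q_1 = (-0.2357, -0.4714, 0.7071, -0.4714, 0.0000).
q_1·c_2 = (-0.2357)·(-2) + (-0.4714)·4 + 0.7071·2 + (-0.4714)·(-4) + 0.0000·(-4) = 1.8856.
u_2 = c_2 − 1.8856·q_1 = (-1.5556, 4.8889, 0.6667, -3.1111, -4.0000).
‖u_2‖ = 7.2419, so q_2 = (-0.2148, 0.6751, 0.0921, -0.4296, -0.5523).

q_2 = (-0.2148, 0.6751, 0.0921, -0.4296, -0.5523)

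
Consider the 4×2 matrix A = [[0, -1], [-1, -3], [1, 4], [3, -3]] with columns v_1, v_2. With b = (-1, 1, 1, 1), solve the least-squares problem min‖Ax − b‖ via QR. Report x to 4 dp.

v_1 = (0, -1, 1, 3); ‖v_1‖ = 3.3166, so e_1 = (0.0000, -0.3015, 0.3015, 0.9045).
e_1·v_2 = 0.0000·(-1) + (-0.3015)·(-3) + 0.3015·4 + 0.9045·(-3) = -0.6030.
u_2 = v_2 + 0.6030·e_1 = (-1.0000, -3.1818, 4.1818, -2.4545).
‖u_2‖ = 5.8853, so e_2 = (-0.1699, -0.5406, 0.7106, -0.4171).
Qᵀb = (0.9045, -0.0772).
Back-substitute: x_2 = -0.0772/5.8853 = -0.0131.
x_1 = (0.9045 + 0.6030·(-0.0131))/3.3166 = 0.2703.

x = (0.2703, -0.0131)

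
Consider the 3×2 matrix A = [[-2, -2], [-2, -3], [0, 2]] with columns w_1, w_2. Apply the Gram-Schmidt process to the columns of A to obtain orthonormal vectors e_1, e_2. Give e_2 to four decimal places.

e_1 = w_1/‖w_1‖ = (-2, -2, 0)/2.8284 = (-0.7071, -0.7071, 0.0000).
r_{12} = e_1·w_2 = 3.5355.
u_2 = w_2 − 3.5355·e_1 = (0.5000, -0.5000, 2.0000).
‖u_2‖ = 2.1213, so e_2 = (0.2357, -0.2357, 0.9428).

e_2 = (0.2357, -0.2357, 0.9428)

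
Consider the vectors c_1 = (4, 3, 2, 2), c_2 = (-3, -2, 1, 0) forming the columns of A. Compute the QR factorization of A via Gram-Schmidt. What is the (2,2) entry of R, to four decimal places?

c_1 = (4, 3, 2, 2); ‖c_1‖ = 5.7446, so q_1 = (0.6963, 0.5222, 0.3482, 0.3482).
q_1·c_2 = 0.6963·(-3) + 0.5222·(-2) + 0.3482·1 + 0.3482·0 = -2.7852.
u_2 = c_2 + 2.7852·q_1 = (-1.0606, -0.5455, 1.9697, 0.9697).
r_{22} = ‖u_2‖ = 2.4985.

r_{22} = 2.4985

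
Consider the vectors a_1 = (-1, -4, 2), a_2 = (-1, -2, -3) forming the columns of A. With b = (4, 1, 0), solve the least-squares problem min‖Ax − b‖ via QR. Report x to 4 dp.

x = (-0.3298, -0.3579)

a_1 = (-1, -4, 2); ‖a_1‖ = 4.5826, so e_1 = (-0.2182, -0.8729, 0.4364).
e_1·a_2 = (-0.2182)·(-1) + (-0.8729)·(-2) + 0.4364·(-3) = 0.6547.
u_2 = a_2 − 0.6547·e_1 = (-0.8571, -1.4286, -3.2857).
‖u_2‖ = 3.6839, so e_2 = (-0.2327, -0.3878, -0.8919).
Qᵀb = (-1.7457, -1.3185).
Back-substitute: x_2 = -1.3185/3.6839 = -0.3579.
x_1 = (-1.7457 − 0.6547·(-0.3579))/4.5826 = -0.3298.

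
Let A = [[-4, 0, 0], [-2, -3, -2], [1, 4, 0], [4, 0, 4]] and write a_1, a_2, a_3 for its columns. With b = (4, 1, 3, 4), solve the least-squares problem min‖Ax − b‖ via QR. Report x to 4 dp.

e_1 = a_1/‖a_1‖ = (-4, -2, 1, 4)/6.0828 = (-0.6576, -0.3288, 0.1644, 0.6576).
r_{12} = e_1·a_2 = 1.6440.
u_2 = a_2 − 1.6440·e_1 = (1.0811, -2.4595, 3.7297, -1.0811).
‖u_2‖ = 4.7220, so e_2 = (0.2289, -0.5209, 0.7899, -0.2289).
r_{13} = e_1·a_3 = 3.2880; r_{23} = e_2·a_3 = 0.1259.
u_3 = a_3 − 3.2880·e_1 − 0.1259·e_2 = (2.1333, -0.8533, -0.6400, 1.8667).
‖u_3‖ = 3.0288, so e_3 = (0.7044, -0.2817, -0.2113, 0.6163).
Qᵀb = (0.1644, 1.8487, 4.3670).
Back-substitute: x_3 = 4.3670/3.0288 = 1.4419.
x_2 = (1.8487 − 0.1259·1.4419)/4.7220 = 0.3531.
x_1 = (0.1644 − 1.6440·0.3531 − 3.2880·1.4419)/6.0828 = -0.8478.

x = (-0.8478, 0.3531, 1.4419)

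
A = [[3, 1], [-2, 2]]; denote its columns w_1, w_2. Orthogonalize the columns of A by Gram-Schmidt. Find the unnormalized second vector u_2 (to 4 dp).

u_2 = (1.2308, 1.8462)

q_1 = w_1/‖w_1‖ = (3, -2)/3.6056 = (0.8321, -0.5547).
r_{12} = q_1·w_2 = -0.2774.
u_2 = w_2 + 0.2774·q_1 = (1.2308, 1.8462).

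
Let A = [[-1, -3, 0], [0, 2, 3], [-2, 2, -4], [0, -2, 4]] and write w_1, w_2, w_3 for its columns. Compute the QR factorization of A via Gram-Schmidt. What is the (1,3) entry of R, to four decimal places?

w_1 = (-1, 0, -2, 0); ‖w_1‖ = 2.2361, so e_1 = (-0.4472, 0.0000, -0.8944, 0.0000).
r_{13} = e_1·w_3 = 3.5777.

r_{13} = 3.5777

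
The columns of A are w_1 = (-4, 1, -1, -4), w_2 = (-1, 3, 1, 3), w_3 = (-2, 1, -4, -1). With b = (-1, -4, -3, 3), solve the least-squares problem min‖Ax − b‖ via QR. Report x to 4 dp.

x = (-0.7748, -0.3943, 0.8811)

w_1 = (-4, 1, -1, -4); ‖w_1‖ = 5.8310, so q_1 = (-0.6860, 0.1715, -0.1715, -0.6860).
q_1·w_2 = (-0.6860)·(-1) + 0.1715·3 + (-0.1715)·1 + (-0.6860)·3 = -1.0290.
u_2 = w_2 + 1.0290·q_1 = (-1.7059, 3.1765, 0.8235, 2.2941).
‖u_2‖ = 4.3521, so q_2 = (-0.3920, 0.7299, 0.1892, 0.5271).
q_1·w_3 = (-0.6860)·(-2) + 0.1715·1 + (-0.1715)·(-4) + (-0.6860)·(-1) = 2.9155; q_2·w_3 = (-0.3920)·(-2) + 0.7299·1 + 0.1892·(-4) + 0.5271·(-1) = 0.2298.
u_3 = w_3 − 2.9155·q_1 − 0.2298·q_2 = (0.0901, 0.3323, -3.5435, 0.8789).
‖u_3‖ = 3.6670, so q_3 = (0.0246, 0.0906, -0.9663, 0.2397).
Qᵀb = (-1.5435, -1.5138, 3.2309).
Back-substitute: x_3 = 3.2309/3.6670 = 0.8811.
x_2 = (-1.5138 − 0.2298·0.8811)/4.3521 = -0.3943.
x_1 = (-1.5435 + 1.0290·(-0.3943) − 2.9155·0.8811)/5.8310 = -0.7748.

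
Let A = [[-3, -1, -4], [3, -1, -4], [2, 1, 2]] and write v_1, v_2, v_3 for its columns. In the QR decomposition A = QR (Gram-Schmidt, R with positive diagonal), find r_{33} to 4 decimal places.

r_{33} = 1.5240

v_1 = (-3, 3, 2); ‖v_1‖ = 4.6904, so e_1 = (-0.6396, 0.6396, 0.4264).
e_1·v_2 = (-0.6396)·(-1) + 0.6396·(-1) + 0.4264·1 = 0.4264.
u_2 = v_2 − 0.4264·e_1 = (-0.7273, -1.2727, 0.8182).
‖u_2‖ = 1.6787, so e_2 = (-0.4332, -0.7581, 0.4874).
e_1·v_3 = (-0.6396)·(-4) + 0.6396·(-4) + 0.4264·2 = 0.8528; e_2·v_3 = (-0.4332)·(-4) + (-0.7581)·(-4) + 0.4874·2 = 5.7402.
u_3 = v_3 − 0.8528·e_1 − 5.7402·e_2 = (-0.9677, -0.1935, -1.1613).
r_{33} = ‖u_3‖ = 1.5240.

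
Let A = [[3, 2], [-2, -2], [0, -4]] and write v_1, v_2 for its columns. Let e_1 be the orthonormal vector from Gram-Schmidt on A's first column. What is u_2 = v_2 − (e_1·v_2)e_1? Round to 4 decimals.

u_2 = (-0.3077, -0.4615, -4.0000)

e_1 = v_1/‖v_1‖ = (3, -2, 0)/3.6056 = (0.8321, -0.5547, 0.0000).
r_{12} = e_1·v_2 = 2.7735.
u_2 = v_2 − 2.7735·e_1 = (-0.3077, -0.4615, -4.0000).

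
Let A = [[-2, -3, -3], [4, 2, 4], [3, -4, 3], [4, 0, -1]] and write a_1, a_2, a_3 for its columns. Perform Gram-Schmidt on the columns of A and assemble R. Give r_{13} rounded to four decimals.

r_{13} = 4.0249

a_1 = (-2, 4, 3, 4); ‖a_1‖ = 6.7082, so e_1 = (-0.2981, 0.5963, 0.4472, 0.5963).
r_{13} = e_1·a_3 = 4.0249.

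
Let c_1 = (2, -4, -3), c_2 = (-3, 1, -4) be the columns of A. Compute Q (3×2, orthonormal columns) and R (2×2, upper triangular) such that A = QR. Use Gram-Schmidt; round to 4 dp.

Q = [[0.3714, -0.6170], [-0.7428, 0.2509], [-0.5571, -0.7459]], R = [[5.3852, 0.3714], [0.0000, 5.0855]]

c_1 = (2, -4, -3); ‖c_1‖ = 5.3852, so e_1 = (0.3714, -0.7428, -0.5571).
e_1·c_2 = 0.3714·(-3) + (-0.7428)·1 + (-0.5571)·(-4) = 0.3714.
u_2 = c_2 − 0.3714·e_1 = (-3.1379, 1.2759, -3.7931).
‖u_2‖ = 5.0855, so e_2 = (-0.6170, 0.2509, -0.7459).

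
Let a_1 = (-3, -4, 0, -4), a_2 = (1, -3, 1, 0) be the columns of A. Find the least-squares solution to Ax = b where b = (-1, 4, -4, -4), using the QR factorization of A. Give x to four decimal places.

a_1 = (-3, -4, 0, -4); ‖a_1‖ = 6.4031, so q_1 = (-0.4685, -0.6247, 0.0000, -0.6247).
q_1·a_2 = (-0.4685)·1 + (-0.6247)·(-3) + 0.0000·1 + (-0.6247)·0 = 1.4056.
u_2 = a_2 − 1.4056·q_1 = (1.6585, -2.1220, 1.0000, 0.8780).
‖u_2‖ = 3.0041, so q_2 = (0.5521, -0.7064, 0.3329, 0.2923).
Qᵀb = (0.4685, -5.8782).
Back-substitute: x_2 = -5.8782/3.0041 = -1.9568.
x_1 = (0.4685 − 1.4056·(-1.9568))/6.4031 = 0.5027.

x = (0.5027, -1.9568)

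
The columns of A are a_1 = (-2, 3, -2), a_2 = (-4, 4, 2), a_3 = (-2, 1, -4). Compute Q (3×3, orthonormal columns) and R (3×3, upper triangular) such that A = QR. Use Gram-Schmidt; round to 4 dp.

Q = [[-0.4851, -0.4628, -0.7420], [0.7276, 0.2571, -0.6360], [-0.4851, 0.8484, -0.2120]], R = [[4.1231, 3.8806, 3.6380], [0.0000, 4.5762, -2.2110], [0.0000, 0.0000, 1.6960]]

a_1 = (-2, 3, -2); ‖a_1‖ = 4.1231, so q_1 = (-0.4851, 0.7276, -0.4851).
q_1·a_2 = (-0.4851)·(-4) + 0.7276·4 + (-0.4851)·2 = 3.8806.
u_2 = a_2 − 3.8806·q_1 = (-2.1176, 1.1765, 3.8824).
‖u_2‖ = 4.5762, so q_2 = (-0.4628, 0.2571, 0.8484).
q_1·a_3 = (-0.4851)·(-2) + 0.7276·1 + (-0.4851)·(-4) = 3.6380; q_2·a_3 = (-0.4628)·(-2) + 0.2571·1 + 0.8484·(-4) = -2.2110.
u_3 = a_3 − 3.6380·q_1 + 2.2110·q_2 = (-1.2584, -1.0787, -0.3596).
‖u_3‖ = 1.6960, so q_3 = (-0.7420, -0.6360, -0.2120).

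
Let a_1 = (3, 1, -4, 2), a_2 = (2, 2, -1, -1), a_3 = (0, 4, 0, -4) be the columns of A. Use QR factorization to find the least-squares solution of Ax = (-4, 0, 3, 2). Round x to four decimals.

x = (-0.0167, -1.7833, 0.4167)

a_1 = (3, 1, -4, 2); ‖a_1‖ = 5.4772, so e_1 = (0.5477, 0.1826, -0.7303, 0.3651).
e_1·a_2 = 0.5477·2 + 0.1826·2 + (-0.7303)·(-1) + 0.3651·(-1) = 1.8257.
u_2 = a_2 − 1.8257·e_1 = (1.0000, 1.6667, 0.3333, -1.6667).
‖u_2‖ = 2.5820, so e_2 = (0.3873, 0.6455, 0.1291, -0.6455).
e_1·a_3 = 0.5477·0 + 0.1826·4 + (-0.7303)·0 + 0.3651·(-4) = -0.7303; e_2·a_3 = 0.3873·0 + 0.6455·4 + 0.1291·0 + (-0.6455)·(-4) = 5.1640.
u_3 = a_3 + 0.7303·e_1 − 5.1640·e_2 = (-1.6000, 0.8000, -1.2000, -0.4000).
‖u_3‖ = 2.1909, so e_3 = (-0.7303, 0.3651, -0.5477, -0.1826).
Qᵀb = (-3.6515, -2.4529, 0.9129).
Back-substitute: x_3 = 0.9129/2.1909 = 0.4167.
x_2 = (-2.4529 − 5.1640·0.4167)/2.5820 = -1.7833.
x_1 = (-3.6515 − 1.8257·(-1.7833) + 0.7303·0.4167)/5.4772 = -0.0167.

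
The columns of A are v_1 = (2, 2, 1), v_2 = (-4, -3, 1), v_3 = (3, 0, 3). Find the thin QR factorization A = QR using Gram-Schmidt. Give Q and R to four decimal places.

v_1 = (2, 2, 1); ‖v_1‖ = 3.0000, so e_1 = (0.6667, 0.6667, 0.3333).
e_1·v_2 = 0.6667·(-4) + 0.6667·(-3) + 0.3333·1 = -4.3333.
u_2 = v_2 + 4.3333·e_1 = (-1.1111, -0.1111, 2.4444).
‖u_2‖ = 2.6874, so e_2 = (-0.4134, -0.0413, 0.9096).
e_1·v_3 = 0.6667·3 + 0.6667·0 + 0.3333·3 = 3.0000; e_2·v_3 = (-0.4134)·3 + (-0.0413)·0 + 0.9096·3 = 1.4884.
u_3 = v_3 − 3.0000·e_1 − 1.4884·e_2 = (1.6154, -1.9385, 0.6462).
‖u_3‖ = 2.6047, so e_3 = (0.6202, -0.7442, 0.2481).

Q = [[0.6667, -0.4134, 0.6202], [0.6667, -0.0413, -0.7442], [0.3333, 0.9096, 0.2481]], R = [[3.0000, -4.3333, 3.0000], [0.0000, 2.6874, 1.4884], [0.0000, 0.0000, 2.6047]]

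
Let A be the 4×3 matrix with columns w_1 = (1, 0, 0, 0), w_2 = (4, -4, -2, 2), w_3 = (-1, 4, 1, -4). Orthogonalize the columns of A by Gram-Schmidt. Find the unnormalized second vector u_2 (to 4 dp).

u_2 = (0.0000, -4.0000, -2.0000, 2.0000)

w_1 = (1, 0, 0, 0); ‖w_1‖ = 1.0000, so q_1 = (1.0000, 0.0000, 0.0000, 0.0000).
q_1·w_2 = 1.0000·4 + 0.0000·(-4) + 0.0000·(-2) + 0.0000·2 = 4.0000.
u_2 = w_2 − 4.0000·q_1 = (0.0000, -4.0000, -2.0000, 2.0000).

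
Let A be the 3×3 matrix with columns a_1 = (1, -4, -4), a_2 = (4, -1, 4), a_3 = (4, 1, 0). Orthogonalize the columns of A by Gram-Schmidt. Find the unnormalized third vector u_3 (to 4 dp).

a_1 = (1, -4, -4); ‖a_1‖ = 5.7446, so q_1 = (0.1741, -0.6963, -0.6963).
q_1·a_2 = 0.1741·4 + (-0.6963)·(-1) + (-0.6963)·4 = -1.3926.
u_2 = a_2 + 1.3926·q_1 = (4.2424, -1.9697, 3.0303).
‖u_2‖ = 5.5732, so q_2 = (0.7612, -0.3534, 0.5437).
q_1·a_3 = 0.1741·4 + (-0.6963)·1 + (-0.6963)·0 = 0.0000; q_2·a_3 = 0.7612·4 + (-0.3534)·1 + 0.5437·0 = 2.6914.
u_3 = a_3 + 0.0000·q_1 − 2.6914·q_2 = (1.9512, 1.9512, -1.4634).

u_3 = (1.9512, 1.9512, -1.4634)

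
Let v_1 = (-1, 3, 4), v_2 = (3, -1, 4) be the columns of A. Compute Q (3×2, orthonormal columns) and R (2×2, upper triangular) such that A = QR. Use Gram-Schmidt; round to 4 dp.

Q = [[-0.1961, 0.7191], [0.5883, -0.4576], [0.7845, 0.5230]], R = [[5.0990, 1.9612], [0.0000, 4.7068]]

q_1 = v_1/‖v_1‖ = (-1, 3, 4)/5.0990 = (-0.1961, 0.5883, 0.7845).
r_{12} = q_1·v_2 = 1.9612.
u_2 = v_2 − 1.9612·q_1 = (3.3846, -2.1538, 2.4615).
‖u_2‖ = 4.7068, so q_2 = (0.7191, -0.4576, 0.5230).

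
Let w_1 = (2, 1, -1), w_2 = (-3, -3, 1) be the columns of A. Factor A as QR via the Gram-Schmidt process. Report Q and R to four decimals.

Q = [[0.8165, 0.2182], [0.4082, -0.8729], [-0.4082, -0.4364]], R = [[2.4495, -4.0825], [0.0000, 1.5275]]

w_1 = (2, 1, -1); ‖w_1‖ = 2.4495, so e_1 = (0.8165, 0.4082, -0.4082).
e_1·w_2 = 0.8165·(-3) + 0.4082·(-3) + (-0.4082)·1 = -4.0825.
u_2 = w_2 + 4.0825·e_1 = (0.3333, -1.3333, -0.6667).
‖u_2‖ = 1.5275, so e_2 = (0.2182, -0.8729, -0.4364).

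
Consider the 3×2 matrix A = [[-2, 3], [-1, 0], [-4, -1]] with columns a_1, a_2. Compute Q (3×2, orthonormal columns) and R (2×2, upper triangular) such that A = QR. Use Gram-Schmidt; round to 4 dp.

Q = [[-0.4364, 0.8970], [-0.2182, -0.0304], [-0.8729, -0.4409]], R = [[4.5826, -0.4364], [0.0000, 3.1320]]

a_1 = (-2, -1, -4); ‖a_1‖ = 4.5826, so q_1 = (-0.4364, -0.2182, -0.8729).
q_1·a_2 = (-0.4364)·3 + (-0.2182)·0 + (-0.8729)·(-1) = -0.4364.
u_2 = a_2 + 0.4364·q_1 = (2.8095, -0.0952, -1.3810).
‖u_2‖ = 3.1320, so q_2 = (0.8970, -0.0304, -0.4409).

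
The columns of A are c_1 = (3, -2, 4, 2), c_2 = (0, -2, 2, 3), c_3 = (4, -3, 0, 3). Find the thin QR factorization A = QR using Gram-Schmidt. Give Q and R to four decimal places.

Q = [[0.5222, -0.6106, 0.5626], [-0.3482, -0.3392, -0.3256], [0.6963, -0.0678, -0.7143], [0.3482, 0.7124, 0.2592]], R = [[5.7446, 3.1334, 4.1779], [0.0000, 2.6799, 0.7124], [0.0000, 0.0000, 4.0047]]

c_1 = (3, -2, 4, 2); ‖c_1‖ = 5.7446, so q_1 = (0.5222, -0.3482, 0.6963, 0.3482).
q_1·c_2 = 0.5222·0 + (-0.3482)·(-2) + 0.6963·2 + 0.3482·3 = 3.1334.
u_2 = c_2 − 3.1334·q_1 = (-1.6364, -0.9091, -0.1818, 1.9091).
‖u_2‖ = 2.6799, so q_2 = (-0.6106, -0.3392, -0.0678, 0.7124).
q_1·c_3 = 0.5222·4 + (-0.3482)·(-3) + 0.6963·0 + 0.3482·3 = 4.1779; q_2·c_3 = (-0.6106)·4 + (-0.3392)·(-3) + (-0.0678)·0 + 0.7124·3 = 0.7124.
u_3 = c_3 − 4.1779·q_1 − 0.7124·q_2 = (2.2532, -1.3038, -2.8608, 1.0380).
‖u_3‖ = 4.0047, so q_3 = (0.5626, -0.3256, -0.7143, 0.2592).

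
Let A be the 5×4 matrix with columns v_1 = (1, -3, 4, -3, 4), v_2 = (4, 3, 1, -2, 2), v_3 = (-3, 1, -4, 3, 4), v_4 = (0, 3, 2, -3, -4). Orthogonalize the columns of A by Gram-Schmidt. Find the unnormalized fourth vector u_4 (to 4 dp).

q_1 = v_1/‖v_1‖ = (1, -3, 4, -3, 4)/7.1414 = (0.1400, -0.4201, 0.5601, -0.4201, 0.5601).
r_{12} = q_1·v_2 = 1.8204.
u_2 = v_2 − 1.8204·q_1 = (3.7451, 3.7647, -0.0196, -1.2353, 0.9804).
‖u_2‖ = 5.5395, so q_2 = (0.6761, 0.6796, -0.0035, -0.2230, 0.1770).
r_{13} = q_1·v_3 = -2.1004; r_{23} = q_2·v_3 = -1.2955.
u_3 = v_3 + 2.1004·q_1 + 1.2955·q_2 = (-1.8300, 0.9981, -2.8281, 1.8288, 5.4058).
‖u_3‖ = 6.7015, so q_3 = (-0.2731, 0.1489, -0.4220, 0.2729, 0.8066).
r_{14} = q_1·v_4 = -1.1202; r_{24} = q_2·v_4 = 1.9928; r_{34} = q_3·v_4 = -4.4425.
u_4 = v_4 + 1.1202·q_1 − 1.9928·q_2 + 4.4425·q_3 = (-2.4036, 1.8367, 0.7597, -1.8139, -0.1417).

u_4 = (-2.4036, 1.8367, 0.7597, -1.8139, -0.1417)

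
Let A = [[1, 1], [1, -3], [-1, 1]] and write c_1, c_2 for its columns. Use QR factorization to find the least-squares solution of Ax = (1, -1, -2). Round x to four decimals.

x = (1.1667, 0.5000)

e_1 = c_1/‖c_1‖ = (1, 1, -1)/1.7321 = (0.5774, 0.5774, -0.5774).
r_{12} = e_1·c_2 = -1.7321.
u_2 = c_2 + 1.7321·e_1 = (2.0000, -2.0000, 0.0000).
‖u_2‖ = 2.8284, so e_2 = (0.7071, -0.7071, 0.0000).
Qᵀb = (1.1547, 1.4142).
Back-substitute: x_2 = 1.4142/2.8284 = 0.5000.
x_1 = (1.1547 + 1.7321·0.5000)/1.7321 = 1.1667.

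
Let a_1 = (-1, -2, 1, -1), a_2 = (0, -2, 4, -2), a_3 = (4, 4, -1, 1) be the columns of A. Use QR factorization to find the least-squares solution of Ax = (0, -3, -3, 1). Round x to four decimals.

a_1 = (-1, -2, 1, -1); ‖a_1‖ = 2.6458, so q_1 = (-0.3780, -0.7559, 0.3780, -0.3780).
q_1·a_2 = (-0.3780)·0 + (-0.7559)·(-2) + 0.3780·4 + (-0.3780)·(-2) = 3.7796.
u_2 = a_2 − 3.7796·q_1 = (1.4286, 0.8571, 2.5714, -0.5714).
‖u_2‖ = 3.1168, so q_2 = (0.4583, 0.2750, 0.8250, -0.1833).
q_1·a_3 = (-0.3780)·4 + (-0.7559)·4 + 0.3780·(-1) + (-0.3780)·1 = -5.2915; q_2·a_3 = 0.4583·4 + 0.2750·4 + 0.8250·(-1) + (-0.1833)·1 = 1.9251.
u_3 = a_3 + 5.2915·q_1 − 1.9251·q_2 = (1.1176, -0.5294, -0.5882, -0.6471).
‖u_3‖ = 1.5146, so q_3 = (0.7379, -0.3495, -0.3884, -0.4272).
Qᵀb = (0.7559, -3.4835, 1.7865).
Back-substitute: x_3 = 1.7865/1.5146 = 1.1795.
x_2 = (-3.4835 − 1.9251·1.1795)/3.1168 = -1.8462.
x_1 = (0.7559 − 3.7796·(-1.8462) + 5.2915·1.1795)/2.6458 = 5.2821.

x = (5.2821, -1.8462, 1.1795)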